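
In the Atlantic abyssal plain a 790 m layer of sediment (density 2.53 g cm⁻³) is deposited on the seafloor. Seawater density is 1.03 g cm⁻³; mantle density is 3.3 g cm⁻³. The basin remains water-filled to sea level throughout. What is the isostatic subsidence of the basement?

Submarine loading: the sediment displaces seawater, and the subsidence is in turn flooded, so s (ρ_m − ρ_w) = t (ρ_sed − ρ_w).
s = 790 m × (2.53 − 1.03) / (3.3 − 1.03) = 522 m.

522 m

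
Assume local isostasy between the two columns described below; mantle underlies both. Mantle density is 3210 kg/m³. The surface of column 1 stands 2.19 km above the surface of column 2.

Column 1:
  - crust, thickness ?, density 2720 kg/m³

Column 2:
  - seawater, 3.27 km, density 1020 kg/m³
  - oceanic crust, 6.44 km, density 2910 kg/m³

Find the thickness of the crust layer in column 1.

32.9 km

Take the compensation level at the base of the deeper column (depth z_c below the surface of column 1) and equate Σ ρ_i t_i down to z_c; mantle fills any gap and the z_c terms cancel.
Column 1: x×2720 + (z_c − 0 − x)×3210
Column 2: 2.19×0 + 3.27×1020 + 6.44×2910 + (z_c − 2.19 − 9.71)×3210
The z_c×3210 term appears on both sides and cancels. Collect the known terms of each column as K = Σ(ρt)_known − 3210 × (depth of known layers): K_1 = 0 − 3210×0 = 0; K_2 = 22075.8 − 3210×(2.19 + 9.71) = −16123.2.
Balance: K_1 − x×(3210 − 2720) = K_2, so x = (K_1 − K_2)/(3210 − 2720) = 16123.2/490 = 32.9 km.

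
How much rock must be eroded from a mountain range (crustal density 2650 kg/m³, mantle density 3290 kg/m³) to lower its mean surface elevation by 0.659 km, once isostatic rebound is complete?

3.39 km

Net drop Δ = e − u = e − e ρ_c/ρ_m = e (ρ_m − ρ_c)/ρ_m.
e = Δ ρ_m/(ρ_m − ρ_c) = 0.659 km × 3290/640 = 3.39 km.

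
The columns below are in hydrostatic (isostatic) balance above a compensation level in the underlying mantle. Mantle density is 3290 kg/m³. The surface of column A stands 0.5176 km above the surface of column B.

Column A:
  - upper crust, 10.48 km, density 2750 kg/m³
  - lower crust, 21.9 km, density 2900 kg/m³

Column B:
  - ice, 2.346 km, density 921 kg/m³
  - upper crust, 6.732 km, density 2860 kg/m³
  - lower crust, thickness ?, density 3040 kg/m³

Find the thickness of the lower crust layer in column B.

Take the compensation level at the base of the deeper column (depth z_c below the surface of column A) and equate Σ ρ_i t_i down to z_c; mantle fills any gap and the z_c terms cancel.
Column A: 10.48×2750 + 21.9×2900 + (z_c − 32.38)×3290
Column B: 0.5176×0 + 2.346×921 + 6.732×2860 + x×3040 + (z_c − 0.5176 − 9.078 − x)×3290
The z_c×3290 term appears on both sides and cancels. Collect the known terms of each column as K = Σ(ρt)_known − 3290 × (depth of known layers): K_A = 92330 − 3290×32.38 = −14200.2; K_B = 21414.186 − 3290×(0.5176 + 9.078) = −10155.338.
Balance: K_A = K_B − x×(3290 − 3040), so x = (K_B − K_A)/(3290 − 3040) = 4044.86/250 = 16.2 km.

16.2 km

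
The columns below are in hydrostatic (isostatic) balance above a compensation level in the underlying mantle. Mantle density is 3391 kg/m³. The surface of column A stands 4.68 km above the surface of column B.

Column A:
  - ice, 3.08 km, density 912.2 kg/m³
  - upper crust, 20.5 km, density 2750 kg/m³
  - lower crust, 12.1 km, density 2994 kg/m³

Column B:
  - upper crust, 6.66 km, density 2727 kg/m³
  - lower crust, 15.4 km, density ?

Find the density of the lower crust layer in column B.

Take the compensation level at the base of the deeper column (depth z_c below the surface of column A) and equate Σ ρ_i t_i down to z_c; mantle fills any gap and the z_c terms cancel.
Column A: 3.08×912.2 + 20.5×2750 + 12.1×2994 + (z_c − 35.68)×3391
Column B: 4.68×0 + 6.66×2727 + 15.4×ρ + (z_c − 4.68 − 22.06)×3391
The z_c×3391 term appears on both sides and cancels. Collect the known terms of each column as K = Σ(ρt)_known − 3391 × (depth of known layers): K_A = 95411.976 − 3391×35.68 = −25578.904; K_B = 18161.82 − 3391×(4.68 + 22.06) = −72513.52.
Balance: K_A = K_B + 15.4×ρ, so ρ = (K_A − K_B)/15.4 = 46934.6/15.4 = 3050 kg/m³.

3050 kg/m³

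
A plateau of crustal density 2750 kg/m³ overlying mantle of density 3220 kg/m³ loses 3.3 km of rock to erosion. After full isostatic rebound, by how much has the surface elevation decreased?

Rebound u = e ρ_c/ρ_m = 3.3 km × 2750/3220 = 2.818 km.
Net surface drop = e − u = 3.3 km − 2.818 km = e (ρ_m − ρ_c)/ρ_m = 0.482 km.

0.482 km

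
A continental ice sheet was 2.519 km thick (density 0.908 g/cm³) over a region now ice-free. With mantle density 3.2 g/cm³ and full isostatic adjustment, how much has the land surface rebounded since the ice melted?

Removing the load lets mantle flow back in; uplift u satisfies ρ_ice t = ρ_m u.
u = t ρ_ice/ρ_m = 2.519 km × 0.908/3.2 = 0.715 km.

0.715 km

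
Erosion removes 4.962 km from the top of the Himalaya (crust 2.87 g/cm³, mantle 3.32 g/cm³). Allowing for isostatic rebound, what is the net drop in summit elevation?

0.673 km

Rebound u = e ρ_c/ρ_m = 4.962 km × 2.87/3.32 = 4.289 km.
Net surface drop = e − u = 4.962 km − 4.289 km = e (ρ_m − ρ_c)/ρ_m = 0.673 km.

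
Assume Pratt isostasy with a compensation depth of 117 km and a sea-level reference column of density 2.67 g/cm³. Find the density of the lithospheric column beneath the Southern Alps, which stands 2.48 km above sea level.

2.61 g/cm³

Pratt balance: ρ_ref D = ρ (D + h).
ρ = ρ_ref D/(D + h) = 2.67 × 117 km/(117 km + 2.48 km) = 2.61 g/cm³.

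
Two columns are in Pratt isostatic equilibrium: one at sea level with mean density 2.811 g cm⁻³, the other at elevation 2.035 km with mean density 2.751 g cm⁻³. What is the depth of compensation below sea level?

ρ_ref D = ρ (D + h) → D (ρ_ref − ρ) = ρ h.
D = ρ h/(ρ_ref − ρ) = 2.751 × 2.035 km/(2.811 − 2.751) = 93.3 km.

93.3 km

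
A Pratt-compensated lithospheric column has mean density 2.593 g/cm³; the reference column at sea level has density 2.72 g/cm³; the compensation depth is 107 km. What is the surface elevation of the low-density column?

5.24 km

ρ_ref D = ρ (D + h) → h = D (ρ_ref − ρ)/ρ.
h = 107 km × (2.72 − 2.593)/2.593 = 5.24 km.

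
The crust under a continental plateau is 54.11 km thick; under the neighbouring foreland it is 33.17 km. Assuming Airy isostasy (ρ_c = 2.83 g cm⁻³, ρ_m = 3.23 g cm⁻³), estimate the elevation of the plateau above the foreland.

2.59 km

Excess crust Δ = 54.11 km − 33.17 km = 20.94 km, split between elevation h and root r with h + r = Δ.
Airy balance ρ_c h = (ρ_m − ρ_c) r gives r = h ρ_c/(ρ_m − ρ_c), so h (1 + ρ_c/(ρ_m − ρ_c)) = Δ, i.e. h = Δ (ρ_m − ρ_c)/ρ_m.
h = 20.94 km × 0.4/3.23 = 2.59 km.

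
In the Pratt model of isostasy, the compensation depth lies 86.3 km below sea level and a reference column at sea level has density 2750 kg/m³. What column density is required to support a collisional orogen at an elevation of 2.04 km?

2690 kg/m³

Pratt balance: ρ_ref D = ρ (D + h).
ρ = ρ_ref D/(D + h) = 2750 × 86.3 km/(86.3 km + 2.04 km) = 2690 kg/m³.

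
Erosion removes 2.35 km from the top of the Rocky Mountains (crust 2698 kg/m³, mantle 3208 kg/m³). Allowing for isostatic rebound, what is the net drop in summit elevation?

0.374 km

Rebound u = e ρ_c/ρ_m = 2.35 km × 2698/3208 = 1.976 km.
Net surface drop = e − u = 2.35 km − 1.976 km = e (ρ_m − ρ_c)/ρ_m = 0.374 km.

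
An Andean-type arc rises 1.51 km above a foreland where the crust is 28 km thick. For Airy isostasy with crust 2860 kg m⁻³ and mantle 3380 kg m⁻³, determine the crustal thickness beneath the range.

37.8 km

Root depth r = h ρ_c / (ρ_m − ρ_c) = 1.51 km × 2860 / 520 = 8.305 km.
Total thickness = T + h + r = 28 km + 1.51 km + 8.305 km = 37.8 km.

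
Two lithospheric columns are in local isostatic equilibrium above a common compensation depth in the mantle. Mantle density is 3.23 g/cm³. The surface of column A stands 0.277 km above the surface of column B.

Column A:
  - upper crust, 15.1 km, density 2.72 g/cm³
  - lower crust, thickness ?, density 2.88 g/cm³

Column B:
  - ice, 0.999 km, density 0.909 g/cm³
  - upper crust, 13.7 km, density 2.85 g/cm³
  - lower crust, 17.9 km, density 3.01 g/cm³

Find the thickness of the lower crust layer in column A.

Take the compensation level at the base of the deeper column (depth z_c below the surface of column A) and equate Σ ρ_i t_i down to z_c; mantle fills any gap and the z_c terms cancel.
Column A: 15.1×2.72 + x×2.88 + (z_c − 15.1 − x)×3.23
Column B: 0.277×0 + 0.999×0.909 + 13.7×2.85 + 17.9×3.01 + (z_c − 0.277 − 32.599)×3.23
The z_c×3.23 term appears on both sides and cancels. Collect the known terms of each column as K = Σ(ρt)_known − 3.23 × (depth of known layers): K_A = 41.072 − 3.23×15.1 = −7.701; K_B = 93.832091 − 3.23×(0.277 + 32.599) = −12.357389.
Balance: K_A − x×(3.23 − 2.88) = K_B, so x = (K_A − K_B)/(3.23 − 2.88) = 4.65639/0.35 = 13.3 km.

13.3 km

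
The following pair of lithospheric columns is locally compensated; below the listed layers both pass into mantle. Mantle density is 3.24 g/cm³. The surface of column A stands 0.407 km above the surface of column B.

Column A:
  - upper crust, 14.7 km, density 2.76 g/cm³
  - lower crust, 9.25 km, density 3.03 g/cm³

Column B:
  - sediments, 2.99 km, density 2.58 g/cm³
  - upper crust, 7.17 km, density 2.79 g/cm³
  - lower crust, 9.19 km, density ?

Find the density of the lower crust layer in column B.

Take the compensation level at the base of the deeper column (depth z_c below the surface of column A) and equate Σ ρ_i t_i down to z_c; mantle fills any gap and the z_c terms cancel.
Column A: 14.7×2.76 + 9.25×3.03 + (z_c − 23.95)×3.24
Column B: 0.407×0 + 2.99×2.58 + 7.17×2.79 + 9.19×ρ + (z_c − 0.407 − 19.35)×3.24
The z_c×3.24 term appears on both sides and cancels. Collect the known terms of each column as K = Σ(ρt)_known − 3.24 × (depth of known layers): K_A = 68.5995 − 3.24×23.95 = −8.9985; K_B = 27.7185 − 3.24×(0.407 + 19.35) = −36.29418.
Balance: K_A = K_B + 9.19×ρ, so ρ = (K_A − K_B)/9.19 = 27.2957/9.19 = 2.97 g/cm³.

2.97 g/cm³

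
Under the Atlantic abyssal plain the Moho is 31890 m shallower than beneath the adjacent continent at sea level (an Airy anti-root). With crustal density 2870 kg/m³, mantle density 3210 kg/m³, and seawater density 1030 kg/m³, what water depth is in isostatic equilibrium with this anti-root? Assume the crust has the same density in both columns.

Replacing a thickness d of crust by seawater at the top must be balanced by replacing crust with mantle at the base: d (ρ_c − ρ_w) = a (ρ_m − ρ_c).
d = a (ρ_m − ρ_c)/(ρ_c − ρ_w) = 31890 m × 340/1840 = 5890 m.

5890 m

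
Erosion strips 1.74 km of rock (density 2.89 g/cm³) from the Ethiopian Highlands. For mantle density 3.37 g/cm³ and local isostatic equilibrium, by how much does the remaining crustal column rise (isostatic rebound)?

Unloading: uplift u = e ρ_c/ρ_m = 1.74 km × 2.89/3.37 = 1.49 km.

1.49 km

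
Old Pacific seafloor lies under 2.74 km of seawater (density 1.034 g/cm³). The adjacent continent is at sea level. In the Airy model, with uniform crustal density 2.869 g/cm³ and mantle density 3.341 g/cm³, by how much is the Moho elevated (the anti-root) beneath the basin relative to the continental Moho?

Balancing pressure at the compensation depth: replacing crust with seawater at the top is compensated by replacing crust with mantle at the base: d (ρ_c − ρ_w) = a (ρ_m − ρ_c).
a = d (ρ_c − ρ_w)/(ρ_m − ρ_c) = 2.74 km × 1.835/0.472 = 10.7 km.

10.7 km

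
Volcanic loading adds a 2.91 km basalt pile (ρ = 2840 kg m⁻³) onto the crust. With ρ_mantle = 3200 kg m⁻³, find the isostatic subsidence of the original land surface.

2.58 km

Subaerial loading: s = t ρ_load / ρ_m.
s = 2.91 km × 2840/3200 = 2.58 km.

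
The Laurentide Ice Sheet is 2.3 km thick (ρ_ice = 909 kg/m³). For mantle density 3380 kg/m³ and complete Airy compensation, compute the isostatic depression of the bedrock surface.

For local isostatic compensation: the ice load ρ_ice t is balanced by mantle displaced below, ρ_m s.
s = t ρ_ice / ρ_m = 2.3 km × 909/3380 = 0.619 km.

0.619 km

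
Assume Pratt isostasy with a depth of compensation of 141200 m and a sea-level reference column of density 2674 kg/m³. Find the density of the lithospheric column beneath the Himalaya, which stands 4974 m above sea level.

2580 kg/m³

Pratt balance: ρ_ref D = ρ (D + h).
ρ = ρ_ref D/(D + h) = 2674 × 141200 m/(141200 m + 4974 m) = 2580 kg/m³.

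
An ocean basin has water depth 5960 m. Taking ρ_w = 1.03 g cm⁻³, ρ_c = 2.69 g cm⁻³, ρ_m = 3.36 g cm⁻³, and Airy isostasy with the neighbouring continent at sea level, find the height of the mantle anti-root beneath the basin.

14800 m

Isostatic balance requires: replacing crust with seawater at the top is compensated by replacing crust with mantle at the base: d (ρ_c − ρ_w) = a (ρ_m − ρ_c).
a = d (ρ_c − ρ_w)/(ρ_m − ρ_c) = 5960 m × 1.66/0.67 = 14800 m.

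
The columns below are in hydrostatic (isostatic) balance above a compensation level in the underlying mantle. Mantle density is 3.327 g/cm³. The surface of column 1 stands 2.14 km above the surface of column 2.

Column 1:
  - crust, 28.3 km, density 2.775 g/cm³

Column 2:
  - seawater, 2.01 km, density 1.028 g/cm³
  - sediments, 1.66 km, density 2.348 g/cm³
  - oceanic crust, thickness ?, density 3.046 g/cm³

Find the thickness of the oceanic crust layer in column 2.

8.03 km

Take the compensation level at the base of the deeper column (depth z_c below the surface of column 1) and equate Σ ρ_i t_i down to z_c; mantle fills any gap and the z_c terms cancel.
Column 1: 28.3×2.775 + (z_c − 28.3)×3.327
Column 2: 2.14×0 + 2.01×1.028 + 1.66×2.348 + x×3.046 + (z_c − 2.14 − 3.67 − x)×3.327
The z_c×3.327 term appears on both sides and cancels. Collect the known terms of each column as K = Σ(ρt)_known − 3.327 × (depth of known layers): K_1 = 78.5325 − 3.327×28.3 = −15.6216; K_2 = 5.96396 − 3.327×(2.14 + 3.67) = −13.36591.
Balance: K_1 = K_2 − x×(3.327 − 3.046), so x = (K_2 − K_1)/(3.327 − 3.046) = 2.25569/0.281 = 8.03 km.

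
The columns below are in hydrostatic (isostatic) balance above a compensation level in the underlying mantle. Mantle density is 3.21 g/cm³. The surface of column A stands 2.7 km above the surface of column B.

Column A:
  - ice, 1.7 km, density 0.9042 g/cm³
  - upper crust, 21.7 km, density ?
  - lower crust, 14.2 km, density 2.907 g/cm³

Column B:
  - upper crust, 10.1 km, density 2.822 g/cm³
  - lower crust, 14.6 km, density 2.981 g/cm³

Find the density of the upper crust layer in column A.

Take the compensation level at the base of the deeper column (depth z_c below the surface of column A) and equate Σ ρ_i t_i down to z_c; mantle fills any gap and the z_c terms cancel.
Column A: 1.7×0.9042 + 21.7×ρ + 14.2×2.907 + (z_c − 37.6)×3.21
Column B: 2.7×0 + 10.1×2.822 + 14.6×2.981 + (z_c − 2.7 − 24.7)×3.21
The z_c×3.21 term appears on both sides and cancels. Collect the known terms of each column as K = Σ(ρt)_known − 3.21 × (depth of known layers): K_A = 42.81654 − 3.21×37.6 = −77.87946; K_B = 72.0248 − 3.21×(2.7 + 24.7) = −15.9292.
Balance: K_A + 21.7×ρ = K_B, so ρ = (K_B − K_A)/21.7 = 61.9503/21.7 = 2.85 g/cm³.

2.85 g/cm³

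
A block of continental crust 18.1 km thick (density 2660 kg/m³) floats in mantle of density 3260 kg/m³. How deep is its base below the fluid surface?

14.8 km

Draft d = t ρ_obj/ρ_fluid = 18.1 km × 2660/3260 = 14.8 km.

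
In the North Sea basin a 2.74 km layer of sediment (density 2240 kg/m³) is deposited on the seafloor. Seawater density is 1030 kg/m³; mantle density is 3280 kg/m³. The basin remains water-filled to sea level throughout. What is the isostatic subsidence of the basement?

1.47 km

Submarine loading: the sediment displaces seawater, and the subsidence is in turn flooded, so s (ρ_m − ρ_w) = t (ρ_sed − ρ_w).
s = 2.74 km × (2240 − 1030) / (3280 − 1030) = 1.47 km.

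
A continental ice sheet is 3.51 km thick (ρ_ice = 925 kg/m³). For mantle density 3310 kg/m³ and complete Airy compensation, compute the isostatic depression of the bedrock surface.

0.981 km

Balancing pressure at the compensation depth: the ice load ρ_ice t is balanced by mantle displaced below, ρ_m s.
s = t ρ_ice / ρ_m = 3.51 km × 925/3310 = 0.981 km.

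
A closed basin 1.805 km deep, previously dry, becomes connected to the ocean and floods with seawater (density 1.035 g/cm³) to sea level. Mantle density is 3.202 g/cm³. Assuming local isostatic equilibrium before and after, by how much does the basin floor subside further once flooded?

After flooding the water column is d + s deep. Its weight must equal the weight of mantle displaced by the extra subsidence s: (d + s) ρ_w = s ρ_m.
s = d ρ_w / (ρ_m − ρ_w) = 1.805 km × 1.035/(3.202 − 1.035) = 0.862 km.

0.862 km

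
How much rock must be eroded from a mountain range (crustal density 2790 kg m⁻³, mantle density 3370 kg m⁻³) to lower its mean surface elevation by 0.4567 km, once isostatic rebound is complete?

Net drop Δ = e − u = e − e ρ_c/ρ_m = e (ρ_m − ρ_c)/ρ_m.
e = Δ ρ_m/(ρ_m − ρ_c) = 0.4567 km × 3370/580 = 2.65 km.

2.65 km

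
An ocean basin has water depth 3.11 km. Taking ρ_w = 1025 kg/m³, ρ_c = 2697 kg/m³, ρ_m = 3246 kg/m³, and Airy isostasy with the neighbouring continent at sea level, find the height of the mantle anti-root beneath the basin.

Balancing pressure at the compensation depth: replacing crust with seawater at the top is compensated by replacing crust with mantle at the base: d (ρ_c − ρ_w) = a (ρ_m − ρ_c).
a = d (ρ_c − ρ_w)/(ρ_m − ρ_c) = 3.11 km × 1672/549 = 9.47 km.

9.47 km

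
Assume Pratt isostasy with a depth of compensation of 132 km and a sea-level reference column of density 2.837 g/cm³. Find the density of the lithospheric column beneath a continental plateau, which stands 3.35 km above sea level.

2.77 g/cm³

Pratt balance: ρ_ref D = ρ (D + h).
ρ = ρ_ref D/(D + h) = 2.837 × 132 km/(132 km + 3.35 km) = 2.77 g/cm³.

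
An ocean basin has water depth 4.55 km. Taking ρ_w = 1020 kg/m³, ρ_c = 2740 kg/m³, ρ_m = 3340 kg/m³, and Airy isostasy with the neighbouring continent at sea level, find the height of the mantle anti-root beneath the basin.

For local isostatic compensation: replacing crust with seawater at the top is compensated by replacing crust with mantle at the base: d (ρ_c − ρ_w) = a (ρ_m − ρ_c).
a = d (ρ_c − ρ_w)/(ρ_m − ρ_c) = 4.55 km × 1720/600 = 13 km.

13 km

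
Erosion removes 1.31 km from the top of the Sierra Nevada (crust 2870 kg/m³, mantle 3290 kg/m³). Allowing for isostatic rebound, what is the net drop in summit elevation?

0.167 km

Rebound u = e ρ_c/ρ_m = 1.31 km × 2870/3290 = 1.143 km.
Net surface drop = e − u = 1.31 km − 1.143 km = e (ρ_m − ρ_c)/ρ_m = 0.167 km.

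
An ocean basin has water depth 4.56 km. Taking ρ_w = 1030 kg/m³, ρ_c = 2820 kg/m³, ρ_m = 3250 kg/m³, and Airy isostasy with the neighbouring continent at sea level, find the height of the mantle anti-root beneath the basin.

Balancing pressure at the compensation depth: replacing crust with seawater at the top is compensated by replacing crust with mantle at the base: d (ρ_c − ρ_w) = a (ρ_m − ρ_c).
a = d (ρ_c − ρ_w)/(ρ_m − ρ_c) = 4.56 km × 1790/430 = 19 km.

19 km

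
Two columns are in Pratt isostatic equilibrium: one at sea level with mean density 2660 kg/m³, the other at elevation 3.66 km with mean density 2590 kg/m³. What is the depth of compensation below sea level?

135 km

ρ_ref D = ρ (D + h) → D (ρ_ref − ρ) = ρ h.
D = ρ h/(ρ_ref − ρ) = 2590 × 3.66 km/(2660 − 2590) = 135 km.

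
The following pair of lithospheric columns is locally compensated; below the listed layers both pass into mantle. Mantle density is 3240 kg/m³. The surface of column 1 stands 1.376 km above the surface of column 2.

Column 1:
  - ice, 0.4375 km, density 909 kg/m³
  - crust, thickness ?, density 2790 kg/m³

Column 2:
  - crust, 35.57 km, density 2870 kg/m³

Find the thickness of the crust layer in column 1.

Take the compensation level at the base of the deeper column (depth z_c below the surface of column 1) and equate Σ ρ_i t_i down to z_c; mantle fills any gap and the z_c terms cancel.
Column 1: 0.4375×909 + x×2790 + (z_c − 0.4375 − x)×3240
Column 2: 1.376×0 + 35.57×2870 + (z_c − 1.376 − 35.57)×3240
The z_c×3240 term appears on both sides and cancels. Collect the known terms of each column as K = Σ(ρt)_known − 3240 × (depth of known layers): K_1 = 397.6875 − 3240×0.4375 = −1019.8125; K_2 = 102085.9 − 3240×(1.376 + 35.57) = −17619.14.
Balance: K_1 − x×(3240 − 2790) = K_2, so x = (K_1 − K_2)/(3240 − 2790) = 16599.3/450 = 36.9 km.

36.9 km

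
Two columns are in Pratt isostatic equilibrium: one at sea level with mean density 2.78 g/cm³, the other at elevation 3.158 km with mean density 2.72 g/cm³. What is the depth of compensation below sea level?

143 km

ρ_ref D = ρ (D + h) → D (ρ_ref − ρ) = ρ h.
D = ρ h/(ρ_ref − ρ) = 2.72 × 3.158 km/(2.78 − 2.72) = 143 km.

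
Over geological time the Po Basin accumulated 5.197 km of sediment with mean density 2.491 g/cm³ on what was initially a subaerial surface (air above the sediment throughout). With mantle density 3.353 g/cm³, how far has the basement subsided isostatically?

3.86 km

Subaerial load: s = t ρ_sed / ρ_m = 5.197 km × 2.491/3.353 = 3.86 km.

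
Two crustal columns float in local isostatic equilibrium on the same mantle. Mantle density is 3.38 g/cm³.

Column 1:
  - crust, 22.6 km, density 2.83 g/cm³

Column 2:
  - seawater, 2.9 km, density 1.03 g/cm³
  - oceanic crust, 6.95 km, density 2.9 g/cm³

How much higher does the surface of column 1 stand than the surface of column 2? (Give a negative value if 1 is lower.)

0.674 km

For any compensation level in the mantle, the mantle terms cancel and isostasy reduces to e = (Σt_1 − Σt_2) − (Σ(ρt)_1 − Σ(ρt)_2) / ρ_m.
Σt_1 = 22.6 km; Σt_2 = 9.85 km; Σ(ρt)_1 = 63.958; Σ(ρt)_2 = 23.142 (in km·g/cm³).
e = (22.6 − 9.85) − (63.958 − 23.142) / 3.38 = 0.674 km.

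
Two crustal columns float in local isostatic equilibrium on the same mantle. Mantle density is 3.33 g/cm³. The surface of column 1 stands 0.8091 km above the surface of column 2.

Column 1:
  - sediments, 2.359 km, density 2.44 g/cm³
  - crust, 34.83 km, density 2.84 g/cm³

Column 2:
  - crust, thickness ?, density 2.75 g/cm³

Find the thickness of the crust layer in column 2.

Take the compensation level at the base of the deeper column (depth z_c below the surface of column 1) and equate Σ ρ_i t_i down to z_c; mantle fills any gap and the z_c terms cancel.
Column 1: 2.359×2.44 + 34.83×2.84 + (z_c − 37.189)×3.33
Column 2: 0.8091×0 + x×2.75 + (z_c − 0.8091 − 0 − x)×3.33
The z_c×3.33 term appears on both sides and cancels. Collect the known terms of each column as K = Σ(ρt)_known − 3.33 × (depth of known layers): K_1 = 104.67316 − 3.33×37.189 = −19.16621; K_2 = 0 − 3.33×(0.8091 + 0) = −2.694303.
Balance: K_1 = K_2 − x×(3.33 − 2.75), so x = (K_2 − K_1)/(3.33 − 2.75) = 16.4719/0.58 = 28.4 km.

28.4 km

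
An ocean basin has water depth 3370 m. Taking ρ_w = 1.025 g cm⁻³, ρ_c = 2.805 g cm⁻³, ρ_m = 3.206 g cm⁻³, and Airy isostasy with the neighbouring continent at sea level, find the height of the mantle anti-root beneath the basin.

15000 m

Equating mass per unit area of the two columns: replacing crust with seawater at the top is compensated by replacing crust with mantle at the base: d (ρ_c − ρ_w) = a (ρ_m − ρ_c).
a = d (ρ_c − ρ_w)/(ρ_m − ρ_c) = 3370 m × 1.78/0.401 = 15000 m.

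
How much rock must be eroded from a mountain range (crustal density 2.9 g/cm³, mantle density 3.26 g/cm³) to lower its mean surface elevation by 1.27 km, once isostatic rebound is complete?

Net drop Δ = e − u = e − e ρ_c/ρ_m = e (ρ_m − ρ_c)/ρ_m.
e = Δ ρ_m/(ρ_m − ρ_c) = 1.27 km × 3.26/0.36 = 11.5 km.

11.5 km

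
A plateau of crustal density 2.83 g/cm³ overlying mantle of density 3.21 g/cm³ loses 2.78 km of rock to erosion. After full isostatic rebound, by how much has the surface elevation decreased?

0.329 km

Rebound u = e ρ_c/ρ_m = 2.78 km × 2.83/3.21 = 2.451 km.
Net surface drop = e − u = 2.78 km − 2.451 km = e (ρ_m − ρ_c)/ρ_m = 0.329 km.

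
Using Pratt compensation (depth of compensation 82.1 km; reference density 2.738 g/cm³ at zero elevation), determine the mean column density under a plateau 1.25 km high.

Pratt balance: ρ_ref D = ρ (D + h).
ρ = ρ_ref D/(D + h) = 2.738 × 82.1 km/(82.1 km + 1.25 km) = 2.7 g/cm³.

2.7 g/cm³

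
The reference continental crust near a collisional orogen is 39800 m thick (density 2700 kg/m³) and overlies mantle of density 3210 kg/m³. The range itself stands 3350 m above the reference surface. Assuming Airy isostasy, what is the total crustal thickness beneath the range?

60900 m

Root depth r = h ρ_c / (ρ_m − ρ_c) = 3350 m × 2700 / 510 = 17740 m.
Total thickness = T + h + r = 39800 m + 3350 m + 17740 m = 60900 m.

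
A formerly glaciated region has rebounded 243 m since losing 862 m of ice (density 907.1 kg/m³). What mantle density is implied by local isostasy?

3220 kg/m³

ρ_m = ρ_ice t / u = 907.1 × 862 m/243 m = 3220 kg/m³.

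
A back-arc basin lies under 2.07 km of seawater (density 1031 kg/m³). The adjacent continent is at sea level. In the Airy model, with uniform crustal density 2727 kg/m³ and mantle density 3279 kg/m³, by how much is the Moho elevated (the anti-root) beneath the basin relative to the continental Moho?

6.36 km

Equating mass per unit area of the two columns: replacing crust with seawater at the top is compensated by replacing crust with mantle at the base: d (ρ_c − ρ_w) = a (ρ_m − ρ_c).
a = d (ρ_c − ρ_w)/(ρ_m − ρ_c) = 2.07 km × 1696/552 = 6.36 km.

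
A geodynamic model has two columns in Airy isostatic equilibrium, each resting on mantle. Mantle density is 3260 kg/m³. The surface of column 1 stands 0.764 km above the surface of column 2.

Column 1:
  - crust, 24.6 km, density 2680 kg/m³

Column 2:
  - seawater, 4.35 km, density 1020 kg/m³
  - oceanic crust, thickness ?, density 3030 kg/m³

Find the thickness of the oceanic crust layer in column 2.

Take the compensation level at the base of the deeper column (depth z_c below the surface of column 1) and equate Σ ρ_i t_i down to z_c; mantle fills any gap and the z_c terms cancel.
Column 1: 24.6×2680 + (z_c − 24.6)×3260
Column 2: 0.764×0 + 4.35×1020 + x×3030 + (z_c − 0.764 − 4.35 − x)×3260
The z_c×3260 term appears on both sides and cancels. Collect the known terms of each column as K = Σ(ρt)_known − 3260 × (depth of known layers): K_1 = 65928 − 3260×24.6 = −14268; K_2 = 4437 − 3260×(0.764 + 4.35) = −12234.64.
Balance: K_1 = K_2 − x×(3260 − 3030), so x = (K_2 − K_1)/(3260 − 3030) = 2033.36/230 = 8.84 km.

8.84 km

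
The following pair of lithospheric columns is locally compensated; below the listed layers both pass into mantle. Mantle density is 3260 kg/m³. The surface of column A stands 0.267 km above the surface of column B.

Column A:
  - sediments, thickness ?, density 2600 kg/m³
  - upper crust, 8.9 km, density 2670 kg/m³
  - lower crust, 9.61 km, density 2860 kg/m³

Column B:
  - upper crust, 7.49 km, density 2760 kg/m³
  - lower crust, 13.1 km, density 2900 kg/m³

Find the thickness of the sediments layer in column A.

Take the compensation level at the base of the deeper column (depth z_c below the surface of column A) and equate Σ ρ_i t_i down to z_c; mantle fills any gap and the z_c terms cancel.
Column A: x×2600 + 8.9×2670 + 9.61×2860 + (z_c − 18.51 − x)×3260
Column B: 0.267×0 + 7.49×2760 + 13.1×2900 + (z_c − 0.267 − 20.59)×3260
The z_c×3260 term appears on both sides and cancels. Collect the known terms of each column as K = Σ(ρt)_known − 3260 × (depth of known layers): K_A = 51247.6 − 3260×18.51 = −9095; K_B = 58662.4 − 3260×(0.267 + 20.59) = −9331.42.
Balance: K_A − x×(3260 − 2600) = K_B, so x = (K_A − K_B)/(3260 − 2600) = 236.42/660 = 0.358 km.

0.358 km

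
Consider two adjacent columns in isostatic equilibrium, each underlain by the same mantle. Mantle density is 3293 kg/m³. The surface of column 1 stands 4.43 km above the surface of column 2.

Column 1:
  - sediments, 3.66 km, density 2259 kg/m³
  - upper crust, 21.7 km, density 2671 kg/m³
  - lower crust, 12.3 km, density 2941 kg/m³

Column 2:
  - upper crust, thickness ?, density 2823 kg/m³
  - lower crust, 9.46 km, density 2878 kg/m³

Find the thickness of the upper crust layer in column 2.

6.59 km

Take the compensation level at the base of the deeper column (depth z_c below the surface of column 1) and equate Σ ρ_i t_i down to z_c; mantle fills any gap and the z_c terms cancel.
Column 1: 3.66×2259 + 21.7×2671 + 12.3×2941 + (z_c − 37.66)×3293
Column 2: 4.43×0 + x×2823 + 9.46×2878 + (z_c − 4.43 − 9.46 − x)×3293
The z_c×3293 term appears on both sides and cancels. Collect the known terms of each column as K = Σ(ρt)_known − 3293 × (depth of known layers): K_1 = 102402.94 − 3293×37.66 = −21611.44; K_2 = 27225.88 − 3293×(4.43 + 9.46) = −18513.89.
Balance: K_1 = K_2 − x×(3293 − 2823), so x = (K_2 − K_1)/(3293 − 2823) = 3097.55/470 = 6.59 km.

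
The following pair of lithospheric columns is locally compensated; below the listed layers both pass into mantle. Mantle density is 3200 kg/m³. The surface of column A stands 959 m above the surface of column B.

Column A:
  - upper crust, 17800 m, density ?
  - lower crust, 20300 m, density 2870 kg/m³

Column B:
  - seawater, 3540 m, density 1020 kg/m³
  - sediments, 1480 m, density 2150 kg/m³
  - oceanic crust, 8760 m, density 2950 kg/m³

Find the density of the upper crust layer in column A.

Take the compensation level at the base of the deeper column (depth z_c below the surface of column A) and equate Σ ρ_i t_i down to z_c; mantle fills any gap and the z_c terms cancel.
Column A: 17800×ρ + 20300×2870 + (z_c − 38100)×3200
Column B: 959×0 + 3540×1020 + 1480×2150 + 8760×2950 + (z_c − 959 − 13780)×3200
The z_c×3200 term appears on both sides and cancels. Collect the known terms of each column as K = Σ(ρt)_known − 3200 × (depth of known layers): K_A = 58261000 − 3200×38100 = −63659000; K_B = 32634800 − 3200×(959 + 13780) = −14530000.
Balance: K_A + 17800×ρ = K_B, so ρ = (K_B − K_A)/17800 = 49129000/17800 = 2760 kg/m³.

2760 kg/m³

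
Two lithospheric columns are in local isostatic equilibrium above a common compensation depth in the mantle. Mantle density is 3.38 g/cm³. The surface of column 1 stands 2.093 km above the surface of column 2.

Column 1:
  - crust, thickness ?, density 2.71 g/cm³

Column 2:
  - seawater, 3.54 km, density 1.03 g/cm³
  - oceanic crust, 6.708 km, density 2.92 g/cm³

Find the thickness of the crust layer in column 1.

Take the compensation level at the base of the deeper column (depth z_c below the surface of column 1) and equate Σ ρ_i t_i down to z_c; mantle fills any gap and the z_c terms cancel.
Column 1: x×2.71 + (z_c − 0 − x)×3.38
Column 2: 2.093×0 + 3.54×1.03 + 6.708×2.92 + (z_c − 2.093 − 10.248)×3.38
The z_c×3.38 term appears on both sides and cancels. Collect the known terms of each column as K = Σ(ρt)_known − 3.38 × (depth of known layers): K_1 = 0 − 3.38×0 = 0; K_2 = 23.23356 − 3.38×(2.093 + 10.248) = −18.47902.
Balance: K_1 − x×(3.38 − 2.71) = K_2, so x = (K_1 − K_2)/(3.38 − 2.71) = 18.479/0.67 = 27.6 km.

27.6 km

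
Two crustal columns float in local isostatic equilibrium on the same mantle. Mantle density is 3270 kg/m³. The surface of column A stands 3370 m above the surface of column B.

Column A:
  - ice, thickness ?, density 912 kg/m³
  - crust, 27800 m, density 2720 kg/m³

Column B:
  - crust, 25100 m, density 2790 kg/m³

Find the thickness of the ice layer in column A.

3300 m

Take the compensation level at the base of the deeper column (depth z_c below the surface of column A) and equate Σ ρ_i t_i down to z_c; mantle fills any gap and the z_c terms cancel.
Column A: x×912 + 27800×2720 + (z_c − 27800 − x)×3270
Column B: 3370×0 + 25100×2790 + (z_c − 3370 − 25100)×3270
The z_c×3270 term appears on both sides and cancels. Collect the known terms of each column as K = Σ(ρt)_known − 3270 × (depth of known layers): K_A = 75616000 − 3270×27800 = −15290000; K_B = 70029000 − 3270×(3370 + 25100) = −23067900.
Balance: K_A − x×(3270 − 912) = K_B, so x = (K_A − K_B)/(3270 − 912) = 7777900/2358 = 3300 m.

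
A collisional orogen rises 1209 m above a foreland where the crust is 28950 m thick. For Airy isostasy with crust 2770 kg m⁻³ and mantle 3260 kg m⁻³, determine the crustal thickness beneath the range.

Root depth r = h ρ_c / (ρ_m − ρ_c) = 1209 m × 2770 / 490 = 6835 m.
Total thickness = T + h + r = 28950 m + 1209 m + 6835 m = 37000 m.

37000 m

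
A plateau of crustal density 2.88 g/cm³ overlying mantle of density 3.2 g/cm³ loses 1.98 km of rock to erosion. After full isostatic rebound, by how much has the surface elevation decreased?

0.198 km

Rebound u = e ρ_c/ρ_m = 1.98 km × 2.88/3.2 = 1.782 km.
Net surface drop = e − u = 1.98 km − 1.782 km = e (ρ_m − ρ_c)/ρ_m = 0.198 km.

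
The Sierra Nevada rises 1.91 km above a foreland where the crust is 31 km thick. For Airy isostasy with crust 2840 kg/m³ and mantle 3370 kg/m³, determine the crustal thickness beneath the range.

43.1 km

Root depth r = h ρ_c / (ρ_m − ρ_c) = 1.91 km × 2840 / 530 = 10.23 km.
Total thickness = T + h + r = 31 km + 1.91 km + 10.23 km = 43.1 km.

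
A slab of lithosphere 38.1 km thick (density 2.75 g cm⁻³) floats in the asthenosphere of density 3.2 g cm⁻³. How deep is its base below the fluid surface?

32.7 km

Draft d = t ρ_obj/ρ_fluid = 38.1 km × 2.75/3.2 = 32.7 km.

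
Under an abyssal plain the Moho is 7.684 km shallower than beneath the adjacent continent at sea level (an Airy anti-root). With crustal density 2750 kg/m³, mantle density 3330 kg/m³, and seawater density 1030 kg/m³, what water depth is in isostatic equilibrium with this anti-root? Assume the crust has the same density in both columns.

2.59 km

Replacing a thickness d of crust by seawater at the top must be balanced by replacing crust with mantle at the base: d (ρ_c − ρ_w) = a (ρ_m − ρ_c).
d = a (ρ_m − ρ_c)/(ρ_c − ρ_w) = 7.684 km × 580/1720 = 2.59 km.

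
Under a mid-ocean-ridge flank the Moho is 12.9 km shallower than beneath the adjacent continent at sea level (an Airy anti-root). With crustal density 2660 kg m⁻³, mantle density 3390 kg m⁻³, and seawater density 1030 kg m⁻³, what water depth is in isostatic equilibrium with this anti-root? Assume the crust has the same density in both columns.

Replacing a thickness d of crust by seawater at the top must be balanced by replacing crust with mantle at the base: d (ρ_c − ρ_w) = a (ρ_m − ρ_c).
d = a (ρ_m − ρ_c)/(ρ_c − ρ_w) = 12.9 km × 730/1630 = 5.78 km.

5.78 km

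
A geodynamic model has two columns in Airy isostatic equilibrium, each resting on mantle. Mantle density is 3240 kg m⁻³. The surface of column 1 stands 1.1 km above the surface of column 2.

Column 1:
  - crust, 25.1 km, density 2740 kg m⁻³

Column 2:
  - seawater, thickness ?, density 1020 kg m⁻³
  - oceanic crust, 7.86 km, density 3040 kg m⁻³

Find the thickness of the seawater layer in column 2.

3.34 km

Take the compensation level at the base of the deeper column (depth z_c below the surface of column 1) and equate Σ ρ_i t_i down to z_c; mantle fills any gap and the z_c terms cancel.
Column 1: 25.1×2740 + (z_c − 25.1)×3240
Column 2: 1.1×0 + x×1020 + 7.86×3040 + (z_c − 1.1 − 7.86 − x)×3240
The z_c×3240 term appears on both sides and cancels. Collect the known terms of each column as K = Σ(ρt)_known − 3240 × (depth of known layers): K_1 = 68774 − 3240×25.1 = −12550; K_2 = 23894.4 − 3240×(1.1 + 7.86) = −5136.
Balance: K_1 = K_2 − x×(3240 − 1020), so x = (K_2 − K_1)/(3240 − 1020) = 7414/2220 = 3.34 km.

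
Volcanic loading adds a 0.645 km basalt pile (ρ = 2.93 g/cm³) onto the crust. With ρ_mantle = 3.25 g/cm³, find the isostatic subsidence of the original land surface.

Subaerial loading: s = t ρ_load / ρ_m.
s = 0.645 km × 2.93/3.25 = 0.581 km.

0.581 km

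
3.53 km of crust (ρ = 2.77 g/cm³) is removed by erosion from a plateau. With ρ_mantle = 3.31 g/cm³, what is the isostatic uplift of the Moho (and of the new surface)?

Unloading: uplift u = e ρ_c/ρ_m = 3.53 km × 2.77/3.31 = 2.95 km.

2.95 km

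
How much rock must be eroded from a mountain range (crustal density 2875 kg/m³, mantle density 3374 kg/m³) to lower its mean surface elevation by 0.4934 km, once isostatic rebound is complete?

Net drop Δ = e − u = e − e ρ_c/ρ_m = e (ρ_m − ρ_c)/ρ_m.
e = Δ ρ_m/(ρ_m − ρ_c) = 0.4934 km × 3374/499 = 3.34 km.

3.34 km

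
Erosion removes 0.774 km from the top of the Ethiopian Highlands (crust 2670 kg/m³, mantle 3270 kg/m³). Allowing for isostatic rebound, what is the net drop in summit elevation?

0.142 km

Rebound u = e ρ_c/ρ_m = 0.774 km × 2670/3270 = 0.632 km.
Net surface drop = e − u = 0.774 km − 0.632 km = e (ρ_m − ρ_c)/ρ_m = 0.142 km.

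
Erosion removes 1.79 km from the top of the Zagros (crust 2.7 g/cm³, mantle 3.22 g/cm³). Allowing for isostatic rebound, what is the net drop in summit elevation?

Rebound u = e ρ_c/ρ_m = 1.79 km × 2.7/3.22 = 1.501 km.
Net surface drop = e − u = 1.79 km − 1.501 km = e (ρ_m − ρ_c)/ρ_m = 0.289 km.

0.289 km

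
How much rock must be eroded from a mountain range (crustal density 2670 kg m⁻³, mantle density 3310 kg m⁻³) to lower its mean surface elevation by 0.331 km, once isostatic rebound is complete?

Net drop Δ = e − u = e − e ρ_c/ρ_m = e (ρ_m − ρ_c)/ρ_m.
e = Δ ρ_m/(ρ_m − ρ_c) = 0.331 km × 3310/640 = 1.71 km.

1.71 km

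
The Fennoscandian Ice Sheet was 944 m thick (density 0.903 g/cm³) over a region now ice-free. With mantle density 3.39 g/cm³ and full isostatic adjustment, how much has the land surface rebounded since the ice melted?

Removing the load lets mantle flow back in; uplift u satisfies ρ_ice t = ρ_m u.
u = t ρ_ice/ρ_m = 944 m × 0.903/3.39 = 251 m.

251 m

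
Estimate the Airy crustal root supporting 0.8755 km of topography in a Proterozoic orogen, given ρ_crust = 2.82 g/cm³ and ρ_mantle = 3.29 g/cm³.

For local isostatic compensation: the weight of the topography is balanced by the buoyancy of the root, ρ_c h = (ρ_m − ρ_c) r.
r = h · ρ_c / (ρ_m − ρ_c) = 0.8755 km × 2.82 / (3.29 − 2.82) = 5.25 km.

5.25 km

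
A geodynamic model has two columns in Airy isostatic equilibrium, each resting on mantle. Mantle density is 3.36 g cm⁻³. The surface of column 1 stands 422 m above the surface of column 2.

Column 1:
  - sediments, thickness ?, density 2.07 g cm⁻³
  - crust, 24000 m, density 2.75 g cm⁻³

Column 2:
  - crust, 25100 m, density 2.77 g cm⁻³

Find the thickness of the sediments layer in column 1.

Take the compensation level at the base of the deeper column (depth z_c below the surface of column 1) and equate Σ ρ_i t_i down to z_c; mantle fills any gap and the z_c terms cancel.
Column 1: x×2.07 + 24000×2.75 + (z_c − 24000 − x)×3.36
Column 2: 422×0 + 25100×2.77 + (z_c − 422 − 25100)×3.36
The z_c×3.36 term appears on both sides and cancels. Collect the known terms of each column as K = Σ(ρt)_known − 3.36 × (depth of known layers): K_1 = 66000 − 3.36×24000 = −14640; K_2 = 69527 − 3.36×(422 + 25100) = −16226.92.
Balance: K_1 − x×(3.36 − 2.07) = K_2, so x = (K_1 − K_2)/(3.36 − 2.07) = 1586.92/1.29 = 1230 m.

1230 m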